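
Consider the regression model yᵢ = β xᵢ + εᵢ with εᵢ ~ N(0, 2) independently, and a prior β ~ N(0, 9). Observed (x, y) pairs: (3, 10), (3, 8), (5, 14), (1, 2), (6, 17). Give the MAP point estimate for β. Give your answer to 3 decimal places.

log p(β | y) = −Σ(yᵢ − βxᵢ)²/(2·2) − β²/(2·9) + const.
Setting the derivative to zero: Σxᵢ(yᵢ − βxᵢ)/2 − β/9 = 0, so β = Σxᵢyᵢ / (Σxᵢ² + σ²/τ²).
Σxᵢyᵢ = 3·10 + 3·8 + 5·14 + 1·2 + 6·17 = 228; Σxᵢ² = 80; σ²/τ² = 2/9.
β̂_MAP = 228 / (80 + 2/9) = 228/(722/9) = 54/19 ≈ 2.842.

β̂_MAP = 2.842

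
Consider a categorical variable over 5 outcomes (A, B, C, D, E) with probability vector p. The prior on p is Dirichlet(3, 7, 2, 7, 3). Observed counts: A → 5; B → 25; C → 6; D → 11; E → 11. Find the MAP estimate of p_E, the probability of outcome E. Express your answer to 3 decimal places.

The posterior is Dirichlet(αᵢ + nᵢ) = Dirichlet(8, 32, 8, 18, 14).
For a Dirichlet(a₁,…,a_K) with all aᵢ > 1, the mode has j-th component (aⱼ − 1)/(Σaᵢ − K).
Here Σaᵢ = 80 and K = 5, so p_E = (14 − 1)/(80 − 5) = 13/75 ≈ 0.173.

MAP estimate of p_E = 0.173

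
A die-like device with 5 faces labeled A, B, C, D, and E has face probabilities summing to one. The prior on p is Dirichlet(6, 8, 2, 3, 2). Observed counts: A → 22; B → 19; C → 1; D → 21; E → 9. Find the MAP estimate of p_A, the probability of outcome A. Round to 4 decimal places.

MAP estimate of p_A = 0.3068

The posterior is Dirichlet(αᵢ + nᵢ) = Dirichlet(28, 27, 3, 24, 11).
For a Dirichlet(a₁,…,a_K) with all aᵢ > 1, the mode has j-th component (aⱼ − 1)/(Σaᵢ − K).
Here Σaᵢ = 93 and K = 5, so p_A = (28 − 1)/(93 − 5) = 27/88 ≈ 0.3068.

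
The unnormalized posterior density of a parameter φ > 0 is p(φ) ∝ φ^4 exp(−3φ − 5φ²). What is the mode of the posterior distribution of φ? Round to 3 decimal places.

φ̂_MAP = 0.500

ℓ'(φ) = 4/φ − 3 − 10φ. Setting this to zero and multiplying by φ: 10φ² + 3φ − 4 = 0.
φ = (−3 + √(3² + 4·10·4)) / (2·10) = (−3 + √169) / 20 = (−3 + 13)/20 = 1/2.
ℓ''(φ) = −4/φ² − 10 < 0, confirming a maximum.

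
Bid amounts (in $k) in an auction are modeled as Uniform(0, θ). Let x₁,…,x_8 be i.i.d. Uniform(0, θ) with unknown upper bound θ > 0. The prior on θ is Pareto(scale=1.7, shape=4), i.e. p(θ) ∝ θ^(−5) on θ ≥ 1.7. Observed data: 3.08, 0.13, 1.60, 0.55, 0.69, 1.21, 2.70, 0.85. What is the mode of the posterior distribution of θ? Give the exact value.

θ̂_MAP = 3.08

The Uniform(0, θ) likelihood is θ^(−n) for θ ≥ max(xᵢ), zero otherwise. Here max(xᵢ) = 3.08.
Posterior ∝ θ^(−5) · θ^(−8) = θ^(−13) on θ ≥ max(1.7, 3.08) = 3.08.
This density is strictly decreasing in θ, so the posterior mode lies at the lower boundary of the support.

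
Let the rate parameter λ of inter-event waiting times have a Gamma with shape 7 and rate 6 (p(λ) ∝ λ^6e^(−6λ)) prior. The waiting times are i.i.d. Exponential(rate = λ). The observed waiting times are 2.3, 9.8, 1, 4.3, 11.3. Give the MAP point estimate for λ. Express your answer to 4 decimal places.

The Exponential(rate=λ) likelihood is ∝ λ^n e^(−λΣtᵢ). Here n = 5 and Σtᵢ = 2.3 + 9.8 + 1 + 4.3 + 11.3 = 28.7.
Posterior ∝ λ^6e^(−6λ) · λ^5e^(−28.7λ) = λ^11e^(−34.7λ), i.e. Gamma(12, 34.7).
Mode = (a−1)/b = 11/34.7 ≈ 0.3170.

λ̂_MAP = 0.3170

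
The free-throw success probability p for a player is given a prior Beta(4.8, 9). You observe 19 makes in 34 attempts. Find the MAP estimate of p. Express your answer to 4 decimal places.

p̂_MAP = 0.4978

Prior: Beta(4.8, 9).
Data: 19 successes in 34 trials. The binomial likelihood contributes p^19(1−p)^15, so the posterior is Beta(4.8+19, 9+15) = Beta(23.8, 24).
For Beta(a, b) with a, b > 1 the mode is (a−1)/(a+b−2) = 22.8/45.8 ≈ 0.4978.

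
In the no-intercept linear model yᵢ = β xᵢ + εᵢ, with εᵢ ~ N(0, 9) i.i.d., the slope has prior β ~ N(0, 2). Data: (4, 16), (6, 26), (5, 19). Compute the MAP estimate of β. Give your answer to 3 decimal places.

β̂_MAP = 3.865

log p(β | y) = −Σ(yᵢ − βxᵢ)²/(2·9) − β²/(2·2) + const.
Setting the derivative to zero: Σxᵢ(yᵢ − βxᵢ)/9 − β/2 = 0, so β = Σxᵢyᵢ / (Σxᵢ² + σ²/τ²).
Σxᵢyᵢ = 4·16 + 6·26 + 5·19 = 315; Σxᵢ² = 77; σ²/τ² = 4.5.
β̂_MAP = 315 / (77 + 4.5) = 315/81.5 ≈ 3.865.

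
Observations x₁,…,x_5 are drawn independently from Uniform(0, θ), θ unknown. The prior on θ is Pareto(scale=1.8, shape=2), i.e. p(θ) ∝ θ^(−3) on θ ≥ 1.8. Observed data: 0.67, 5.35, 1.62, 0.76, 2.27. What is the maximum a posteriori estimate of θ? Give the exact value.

θ̂_MAP = 5.35

The Uniform(0, θ) likelihood is θ^(−n) for θ ≥ max(xᵢ), zero otherwise. Here max(xᵢ) = 5.35.
Posterior ∝ θ^(−3) · θ^(−5) = θ^(−8) on θ ≥ max(1.8, 5.35) = 5.35.
This density is strictly decreasing in θ, so the posterior mode lies at the lower boundary of the support.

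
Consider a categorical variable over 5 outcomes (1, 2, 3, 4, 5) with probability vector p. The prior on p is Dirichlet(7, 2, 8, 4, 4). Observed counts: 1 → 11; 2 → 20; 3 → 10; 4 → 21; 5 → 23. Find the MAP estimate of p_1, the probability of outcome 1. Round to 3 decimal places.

MAP estimate: 0.162

The posterior is Dirichlet(αᵢ + nᵢ) = Dirichlet(18, 22, 18, 25, 27).
For a Dirichlet(a₁,…,a_K) with all aᵢ > 1, the mode has j-th component (aⱼ − 1)/(Σaᵢ − K).
Here Σaᵢ = 110 and K = 5, so p_1 = (18 − 1)/(110 − 5) = 17/105 ≈ 0.162.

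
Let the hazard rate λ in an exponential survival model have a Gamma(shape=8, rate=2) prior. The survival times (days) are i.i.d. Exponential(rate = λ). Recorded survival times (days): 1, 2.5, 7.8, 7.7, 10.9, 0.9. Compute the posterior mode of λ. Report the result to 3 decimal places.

λ̂_MAP = 0.396

The Exponential(rate=λ) likelihood is ∝ λ^n e^(−λΣtᵢ). Here n = 6 and Σtᵢ = 1 + 2.5 + 7.8 + 7.7 + 10.9 + 0.9 = 30.8.
Posterior ∝ λ^7e^(−2λ) · λ^6e^(−30.8λ) = λ^13e^(−32.8λ), i.e. Gamma(14, 32.8).
Mode = (a−1)/b = 13/32.8 ≈ 0.396.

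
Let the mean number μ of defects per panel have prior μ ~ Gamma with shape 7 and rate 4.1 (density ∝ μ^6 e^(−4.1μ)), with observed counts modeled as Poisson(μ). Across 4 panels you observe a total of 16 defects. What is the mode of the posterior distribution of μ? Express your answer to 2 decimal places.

μ̂_MAP = 2.72

Σxᵢ = 16, n = 4.
Posterior ∝ μ^6e^(−4.1μ) · μ^16e^(−4μ) = μ^22e^(−8.1μ), i.e. Gamma(shape=23, rate=8.1).
The mode of a Gamma(a, b) with a ≥ 1 (shape–rate) is (a−1)/b = 22/8.1 ≈ 2.72.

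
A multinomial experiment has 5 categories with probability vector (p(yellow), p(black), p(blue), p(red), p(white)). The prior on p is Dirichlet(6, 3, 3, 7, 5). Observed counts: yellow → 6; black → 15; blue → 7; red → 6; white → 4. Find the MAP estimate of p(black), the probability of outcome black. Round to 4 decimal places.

MAP estimate of p(black) = 0.2982

The posterior is Dirichlet(αᵢ + nᵢ) = Dirichlet(12, 18, 10, 13, 9).
For a Dirichlet(a₁,…,a_K) with all aᵢ > 1, the mode has j-th component (aⱼ − 1)/(Σaᵢ − K).
Here Σaᵢ = 62 and K = 5, so p(black) = (18 − 1)/(62 − 5) = 17/57 ≈ 0.2982.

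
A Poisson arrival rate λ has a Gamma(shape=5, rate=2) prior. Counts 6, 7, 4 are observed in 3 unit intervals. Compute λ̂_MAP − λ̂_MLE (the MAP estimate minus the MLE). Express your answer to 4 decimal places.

Σxᵢ = 17. Posterior is Gamma(22, 5); MAP = (22−1)/5 = 21/5 ≈ 4.20000.
MLE = x̄ = 17/3 ≈ 5.66667.
Difference = 21/5 − 17/3 = -22/15 ≈ -1.4667.

MAP − MLE = -1.4667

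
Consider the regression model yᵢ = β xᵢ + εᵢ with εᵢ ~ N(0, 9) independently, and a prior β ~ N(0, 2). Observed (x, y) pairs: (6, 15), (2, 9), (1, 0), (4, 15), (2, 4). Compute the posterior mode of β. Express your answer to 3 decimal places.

log p(β | y) = −Σ(yᵢ − βxᵢ)²/(2·9) − β²/(2·2) + const.
Setting the derivative to zero: Σxᵢ(yᵢ − βxᵢ)/9 − β/2 = 0, so β = Σxᵢyᵢ / (Σxᵢ² + σ²/τ²).
Σxᵢyᵢ = 6·15 + 2·9 + 1·0 + 4·15 + 2·4 = 176; Σxᵢ² = 61; σ²/τ² = 4.5.
β̂_MAP = 176 / (61 + 4.5) = 176/65.5 ≈ 2.687.

β̂_MAP = 2.687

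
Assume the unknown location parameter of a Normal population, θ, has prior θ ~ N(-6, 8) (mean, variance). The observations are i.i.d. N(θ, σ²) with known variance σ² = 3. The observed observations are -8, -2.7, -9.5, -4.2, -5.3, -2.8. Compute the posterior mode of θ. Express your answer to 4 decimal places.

θ̂_MAP = -5.4510

n = 6; x̄ = ((-8) + (-2.7) + (-9.5) + (-4.2) + (-5.3) + (-2.8))/6 = -32.5/6 = -65/12 ≈ -5.4167.
For a Normal prior and Normal likelihood with known variance, the posterior is Normal; its mode equals its mean, the precision-weighted average.
Prior precision 1/σ₀² = 1/8 = 0.125; data precision n/σ² = 6/3 = 2.
θ̂ = (0.125·(-6) + 2·(-65/12)) / (0.125 + 2) = (-139/12)/2.125 = -278/51 ≈ -5.4510.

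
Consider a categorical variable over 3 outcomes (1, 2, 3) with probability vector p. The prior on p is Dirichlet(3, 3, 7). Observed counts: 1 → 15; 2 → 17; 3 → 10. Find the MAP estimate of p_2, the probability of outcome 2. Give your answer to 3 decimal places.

The posterior is Dirichlet(αᵢ + nᵢ) = Dirichlet(18, 20, 17).
For a Dirichlet(a₁,…,a_K) with all aᵢ > 1, the mode has j-th component (aⱼ − 1)/(Σaᵢ − K).
Here Σaᵢ = 55 and K = 3, so p_2 = (20 − 1)/(55 − 3) = 19/52 ≈ 0.365.

MAP estimate: 0.365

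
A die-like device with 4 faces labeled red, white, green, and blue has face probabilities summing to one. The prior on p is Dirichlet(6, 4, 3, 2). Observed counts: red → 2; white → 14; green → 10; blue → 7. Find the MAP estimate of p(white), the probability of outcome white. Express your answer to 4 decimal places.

The posterior is Dirichlet(αᵢ + nᵢ) = Dirichlet(8, 18, 13, 9).
For a Dirichlet(a₁,…,a_K) with all aᵢ > 1, the mode has j-th component (aⱼ − 1)/(Σaᵢ − K).
Here Σaᵢ = 48 and K = 4, so p(white) = (18 − 1)/(48 − 4) = 17/44 ≈ 0.3864.

MAP estimate of p(white) = 0.3864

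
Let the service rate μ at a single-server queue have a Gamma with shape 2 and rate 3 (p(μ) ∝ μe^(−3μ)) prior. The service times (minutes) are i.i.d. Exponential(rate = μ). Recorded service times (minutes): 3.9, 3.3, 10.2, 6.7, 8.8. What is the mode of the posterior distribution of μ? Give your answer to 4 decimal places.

μ̂_MAP = 0.1671

The Exponential(rate=μ) likelihood is ∝ μ^n e^(−μΣtᵢ). Here n = 5 and Σtᵢ = 3.9 + 3.3 + 10.2 + 6.7 + 8.8 = 32.9.
Posterior ∝ μe^(−3μ) · μ^5e^(−32.9μ) = μ^6e^(−35.9μ), i.e. Gamma(7, 35.9).
Mode = (a−1)/b = 6/35.9 ≈ 0.1671.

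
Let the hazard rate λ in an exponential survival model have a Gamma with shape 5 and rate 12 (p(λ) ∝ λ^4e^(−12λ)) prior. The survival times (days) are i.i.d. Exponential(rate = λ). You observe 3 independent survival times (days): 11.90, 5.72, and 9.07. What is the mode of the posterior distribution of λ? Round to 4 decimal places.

λ̂_MAP = 0.1809

The Exponential(rate=λ) likelihood is ∝ λ^n e^(−λΣtᵢ). Here n = 3 and Σtᵢ = 11.90 + 5.72 + 9.07 = 26.69.
Posterior ∝ λ^4e^(−12λ) · λ^3e^(−26.69λ) = λ^7e^(−38.69λ), i.e. Gamma(8, 38.69).
Mode = (a−1)/b = 7/38.69 ≈ 0.1809.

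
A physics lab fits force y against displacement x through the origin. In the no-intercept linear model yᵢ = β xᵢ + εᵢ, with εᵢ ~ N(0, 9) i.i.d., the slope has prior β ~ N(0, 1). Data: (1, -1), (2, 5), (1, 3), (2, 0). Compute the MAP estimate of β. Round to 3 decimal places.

log p(β | y) = −Σ(yᵢ − βxᵢ)²/(2·9) − β²/(2·1) + const.
Setting the derivative to zero: Σxᵢ(yᵢ − βxᵢ)/9 − β/1 = 0, so β = Σxᵢyᵢ / (Σxᵢ² + σ²/τ²).
Σxᵢyᵢ = 1·(-1) + 2·5 + 1·3 + 2·0 = 12; Σxᵢ² = 10; σ²/τ² = 9.
β̂_MAP = 12 / (10 + 9) = 12/19 ≈ 0.632.

β̂_MAP = 0.632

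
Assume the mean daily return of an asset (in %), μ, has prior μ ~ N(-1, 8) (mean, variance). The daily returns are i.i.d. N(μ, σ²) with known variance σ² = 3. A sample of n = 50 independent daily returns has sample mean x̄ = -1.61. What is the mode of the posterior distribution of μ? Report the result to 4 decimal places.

n = 50, x̄ = -1.61.
For a Normal prior and Normal likelihood with known variance, the posterior is Normal; its mode equals its mean, the precision-weighted average.
Prior precision 1/σ₀² = 1/8 = 0.125; data precision n/σ² = 50/3.
μ̂ = (0.125·(-1) + (50/3)·(-1.61)) / (0.125 + 50/3) = (-647/24)/(403/24) = -647/403 ≈ -1.6055.

μ̂_MAP = -1.6055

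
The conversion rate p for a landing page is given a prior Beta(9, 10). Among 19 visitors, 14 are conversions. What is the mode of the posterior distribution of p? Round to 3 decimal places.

p̂_MAP = 0.611

Prior: Beta(9, 10).
Data: 14 successes in 19 trials. The binomial likelihood contributes p^14(1−p)^5, so the posterior is Beta(9+14, 10+5) = Beta(23, 15).
For Beta(a, b) with a, b > 1 the mode is (a−1)/(a+b−2) = 22/36 ≈ 0.611.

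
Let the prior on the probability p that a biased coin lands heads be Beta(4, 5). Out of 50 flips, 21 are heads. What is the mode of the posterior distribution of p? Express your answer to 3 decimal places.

Prior: Beta(4, 5).
Data: 21 successes in 50 trials. The binomial likelihood contributes p^21(1−p)^29, so the posterior is Beta(4+21, 5+29) = Beta(25, 34).
For Beta(a, b) with a, b > 1 the mode is (a−1)/(a+b−2) = 24/57 ≈ 0.421.

p̂_MAP = 0.421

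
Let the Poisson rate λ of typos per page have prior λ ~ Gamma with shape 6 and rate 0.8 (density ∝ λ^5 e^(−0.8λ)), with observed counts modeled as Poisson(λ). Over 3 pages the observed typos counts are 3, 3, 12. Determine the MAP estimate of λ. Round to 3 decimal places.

λ̂_MAP = 6.053

Σxᵢ = 3+3+12 = 18, with n = 3.
Posterior ∝ λ^5e^(−0.8λ) · λ^18e^(−3λ) = λ^23e^(−3.8λ), i.e. Gamma(shape=24, rate=3.8).
The mode of a Gamma(a, b) with a ≥ 1 (shape–rate) is (a−1)/b = 23/3.8 ≈ 6.053.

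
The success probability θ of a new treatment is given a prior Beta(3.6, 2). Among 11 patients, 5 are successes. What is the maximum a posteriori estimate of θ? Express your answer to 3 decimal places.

θ̂_MAP = 0.521

Prior: Beta(3.6, 2).
Data: 5 successes in 11 trials. The binomial likelihood contributes θ^5(1−θ)^6, so the posterior is Beta(3.6+5, 2+6) = Beta(8.6, 8).
For Beta(a, b) with a, b > 1 the mode is (a−1)/(a+b−2) = 7.6/14.6 ≈ 0.521.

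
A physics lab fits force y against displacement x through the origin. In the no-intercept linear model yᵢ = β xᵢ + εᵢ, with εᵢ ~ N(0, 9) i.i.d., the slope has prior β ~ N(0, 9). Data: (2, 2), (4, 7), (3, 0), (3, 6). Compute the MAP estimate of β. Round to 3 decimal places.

β̂_MAP = 1.282

log p(β | y) = −Σ(yᵢ − βxᵢ)²/(2·9) − β²/(2·9) + const.
Setting the derivative to zero: Σxᵢ(yᵢ − βxᵢ)/9 − β/9 = 0, so β = Σxᵢyᵢ / (Σxᵢ² + σ²/τ²).
Σxᵢyᵢ = 2·2 + 4·7 + 3·0 + 3·6 = 50; Σxᵢ² = 38; σ²/τ² = 1.
β̂_MAP = 50 / (38 + 1) = 50/39 ≈ 1.282.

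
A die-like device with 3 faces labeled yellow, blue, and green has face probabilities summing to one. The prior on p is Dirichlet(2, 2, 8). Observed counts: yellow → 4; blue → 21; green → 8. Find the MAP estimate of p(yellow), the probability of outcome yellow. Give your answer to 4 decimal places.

The posterior is Dirichlet(αᵢ + nᵢ) = Dirichlet(6, 23, 16).
For a Dirichlet(a₁,…,a_K) with all aᵢ > 1, the mode has j-th component (aⱼ − 1)/(Σaᵢ − K).
Here Σaᵢ = 45 and K = 3, so p(yellow) = (6 − 1)/(45 − 3) = 5/42 ≈ 0.1190.

MAP estimate of p(yellow) = 0.1190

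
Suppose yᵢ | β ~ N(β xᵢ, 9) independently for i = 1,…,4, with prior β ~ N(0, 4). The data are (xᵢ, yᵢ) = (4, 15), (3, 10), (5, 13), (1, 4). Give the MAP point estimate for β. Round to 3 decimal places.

β̂_MAP = 2.986

log p(β | y) = −Σ(yᵢ − βxᵢ)²/(2·9) − β²/(2·4) + const.
Setting the derivative to zero: Σxᵢ(yᵢ − βxᵢ)/9 − β/4 = 0, so β = Σxᵢyᵢ / (Σxᵢ² + σ²/τ²).
Σxᵢyᵢ = 4·15 + 3·10 + 5·13 + 1·4 = 159; Σxᵢ² = 51; σ²/τ² = 2.25.
β̂_MAP = 159 / (51 + 2.25) = 159/53.25 ≈ 2.986.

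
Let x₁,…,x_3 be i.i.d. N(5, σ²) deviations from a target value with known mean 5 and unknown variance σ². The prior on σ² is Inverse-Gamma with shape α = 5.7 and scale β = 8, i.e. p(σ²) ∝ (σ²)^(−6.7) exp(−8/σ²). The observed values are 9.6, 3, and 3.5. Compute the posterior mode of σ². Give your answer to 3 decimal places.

σ̂²_MAP = 2.647

Sum of squared deviations about the known mean: SS = (9.6−5)² + (3−5)² + (3.5−5)² = 27.41.
The Normal likelihood contributes (σ²)^(−n/2) exp(−SS/(2σ²)), so the posterior is Inverse-Gamma(α + n/2, β + SS/2) = Inverse-Gamma(7.2, 21.705).
The mode of Inverse-Gamma(a, b) is b/(a+1) = 21.705/8.2 ≈ 2.647.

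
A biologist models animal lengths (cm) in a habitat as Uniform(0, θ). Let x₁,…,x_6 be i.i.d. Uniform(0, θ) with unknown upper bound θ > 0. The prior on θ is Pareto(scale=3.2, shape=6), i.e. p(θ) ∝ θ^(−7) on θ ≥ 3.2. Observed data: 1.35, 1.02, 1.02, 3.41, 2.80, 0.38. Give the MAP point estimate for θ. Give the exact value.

The Uniform(0, θ) likelihood is θ^(−n) for θ ≥ max(xᵢ), zero otherwise. Here max(xᵢ) = 3.41.
Posterior ∝ θ^(−7) · θ^(−6) = θ^(−13) on θ ≥ max(3.2, 3.41) = 3.41.
This density is strictly decreasing in θ, so the posterior mode lies at the lower boundary of the support.

θ̂_MAP = 3.41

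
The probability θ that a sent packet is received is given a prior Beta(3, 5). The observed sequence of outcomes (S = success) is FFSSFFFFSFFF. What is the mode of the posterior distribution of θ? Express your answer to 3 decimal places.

θ̂_MAP = 0.278

Prior: Beta(3, 5).
Data: 3 successes in 12 trials (from the sequence). The binomial likelihood contributes θ^3(1−θ)^9, so the posterior is Beta(3+3, 5+9) = Beta(6, 14).
For Beta(a, b) with a, b > 1 the mode is (a−1)/(a+b−2) = 5/18 ≈ 0.278.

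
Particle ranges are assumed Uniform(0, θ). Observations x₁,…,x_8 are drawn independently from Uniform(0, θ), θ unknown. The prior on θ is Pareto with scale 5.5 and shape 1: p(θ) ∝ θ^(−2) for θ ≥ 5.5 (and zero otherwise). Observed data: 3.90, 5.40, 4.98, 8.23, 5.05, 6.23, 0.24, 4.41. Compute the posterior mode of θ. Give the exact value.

The Uniform(0, θ) likelihood is θ^(−n) for θ ≥ max(xᵢ), zero otherwise. Here max(xᵢ) = 8.23.
Posterior ∝ θ^(−2) · θ^(−8) = θ^(−10) on θ ≥ max(5.5, 8.23) = 8.23.
This density is strictly decreasing in θ, so the posterior mode lies at the lower boundary of the support.

θ̂_MAP = 8.23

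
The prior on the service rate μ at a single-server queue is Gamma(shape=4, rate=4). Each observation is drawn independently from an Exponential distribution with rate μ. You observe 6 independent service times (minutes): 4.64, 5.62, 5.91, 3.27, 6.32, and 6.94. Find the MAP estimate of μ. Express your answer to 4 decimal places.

μ̂_MAP = 0.2452

The Exponential(rate=μ) likelihood is ∝ μ^n e^(−μΣtᵢ). Here n = 6 and Σtᵢ = 4.64 + 5.62 + 5.91 + 3.27 + 6.32 + 6.94 = 32.70.
Posterior ∝ μ^3e^(−4μ) · μ^6e^(−32.70μ) = μ^9e^(−36.70μ), i.e. Gamma(10, 36.70).
Mode = (a−1)/b = 9/36.70 ≈ 0.2452.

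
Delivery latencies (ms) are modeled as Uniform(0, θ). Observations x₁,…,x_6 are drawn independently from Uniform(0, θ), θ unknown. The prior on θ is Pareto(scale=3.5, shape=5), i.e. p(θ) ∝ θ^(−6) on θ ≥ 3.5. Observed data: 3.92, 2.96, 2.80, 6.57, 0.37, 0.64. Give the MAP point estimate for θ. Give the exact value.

θ̂_MAP = 6.57

The Uniform(0, θ) likelihood is θ^(−n) for θ ≥ max(xᵢ), zero otherwise. Here max(xᵢ) = 6.57.
Posterior ∝ θ^(−6) · θ^(−6) = θ^(−12) on θ ≥ max(3.5, 6.57) = 6.57.
This density is strictly decreasing in θ, so the posterior mode lies at the lower boundary of the support.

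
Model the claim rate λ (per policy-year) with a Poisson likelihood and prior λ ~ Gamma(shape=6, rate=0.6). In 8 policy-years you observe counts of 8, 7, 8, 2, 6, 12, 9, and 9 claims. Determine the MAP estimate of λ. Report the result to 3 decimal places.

λ̂_MAP = 7.674

Σxᵢ = 8+7+8+2+6+12+9+9 = 61, with n = 8.
Posterior ∝ λ^5e^(−0.6λ) · λ^61e^(−8λ) = λ^66e^(−8.6λ), i.e. Gamma(shape=67, rate=8.6).
The mode of a Gamma(a, b) with a ≥ 1 (shape–rate) is (a−1)/b = 66/8.6 ≈ 7.674.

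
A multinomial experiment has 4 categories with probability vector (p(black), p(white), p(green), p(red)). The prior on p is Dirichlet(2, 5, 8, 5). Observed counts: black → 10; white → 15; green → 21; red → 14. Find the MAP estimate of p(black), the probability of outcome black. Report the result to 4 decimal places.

MAP estimate of p(black) = 0.1447

The posterior is Dirichlet(αᵢ + nᵢ) = Dirichlet(12, 20, 29, 19).
For a Dirichlet(a₁,…,a_K) with all aᵢ > 1, the mode has j-th component (aⱼ − 1)/(Σaᵢ − K).
Here Σaᵢ = 80 and K = 4, so p(black) = (12 − 1)/(80 − 4) = 11/76 ≈ 0.1447.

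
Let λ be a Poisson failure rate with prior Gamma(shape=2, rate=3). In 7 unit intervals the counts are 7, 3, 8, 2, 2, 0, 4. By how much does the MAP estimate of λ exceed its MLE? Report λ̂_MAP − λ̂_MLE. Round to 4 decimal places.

MAP − MLE = -1.0143

Σxᵢ = 26. Posterior is Gamma(28, 10); MAP = (28−1)/10 = 27/10 ≈ 2.70000.
MLE = x̄ = 26/7 ≈ 3.71429.
Difference = 27/10 − 26/7 = -71/70 ≈ -1.0143.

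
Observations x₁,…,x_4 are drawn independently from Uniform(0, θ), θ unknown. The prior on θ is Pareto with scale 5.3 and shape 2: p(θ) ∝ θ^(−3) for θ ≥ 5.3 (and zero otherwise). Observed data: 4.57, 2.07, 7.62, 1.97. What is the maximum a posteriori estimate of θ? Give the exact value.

θ̂_MAP = 7.62

The Uniform(0, θ) likelihood is θ^(−n) for θ ≥ max(xᵢ), zero otherwise. Here max(xᵢ) = 7.62.
Posterior ∝ θ^(−3) · θ^(−4) = θ^(−7) on θ ≥ max(5.3, 7.62) = 7.62.
This density is strictly decreasing in θ, so the posterior mode lies at the lower boundary of the support.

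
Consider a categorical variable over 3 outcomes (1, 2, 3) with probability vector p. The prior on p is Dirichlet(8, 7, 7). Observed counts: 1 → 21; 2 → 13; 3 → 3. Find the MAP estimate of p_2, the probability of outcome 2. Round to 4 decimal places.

The posterior is Dirichlet(αᵢ + nᵢ) = Dirichlet(29, 20, 10).
For a Dirichlet(a₁,…,a_K) with all aᵢ > 1, the mode has j-th component (aⱼ − 1)/(Σaᵢ − K).
Here Σaᵢ = 59 and K = 3, so p_2 = (20 − 1)/(59 − 3) = 19/56 ≈ 0.3393.

MAP estimate: 0.3393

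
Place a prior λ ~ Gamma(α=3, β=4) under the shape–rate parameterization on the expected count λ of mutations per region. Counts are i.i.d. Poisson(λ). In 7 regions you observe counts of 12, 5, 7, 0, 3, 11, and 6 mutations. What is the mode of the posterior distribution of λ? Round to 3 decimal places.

λ̂_MAP = 4.182

Σxᵢ = 12+5+7+0+3+11+6 = 44, with n = 7.
Posterior ∝ λ^2e^(−4λ) · λ^44e^(−7λ) = λ^46e^(−11λ), i.e. Gamma(shape=47, rate=11).
The mode of a Gamma(a, b) with a ≥ 1 (shape–rate) is (a−1)/b = 46/11 ≈ 4.182.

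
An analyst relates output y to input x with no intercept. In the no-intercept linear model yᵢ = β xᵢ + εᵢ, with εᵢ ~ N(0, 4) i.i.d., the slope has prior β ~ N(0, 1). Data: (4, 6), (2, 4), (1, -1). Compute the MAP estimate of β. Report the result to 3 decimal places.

log p(β | y) = −Σ(yᵢ − βxᵢ)²/(2·4) − β²/(2·1) + const.
Setting the derivative to zero: Σxᵢ(yᵢ − βxᵢ)/4 − β/1 = 0, so β = Σxᵢyᵢ / (Σxᵢ² + σ²/τ²).
Σxᵢyᵢ = 4·6 + 2·4 + 1·(-1) = 31; Σxᵢ² = 21; σ²/τ² = 4.
β̂_MAP = 31 / (21 + 4) = 31/25 ≈ 1.240.

β̂_MAP = 1.240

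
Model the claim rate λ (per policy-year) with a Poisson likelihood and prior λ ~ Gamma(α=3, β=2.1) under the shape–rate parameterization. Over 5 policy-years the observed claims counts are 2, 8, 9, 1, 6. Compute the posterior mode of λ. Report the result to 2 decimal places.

Σxᵢ = 2+8+9+1+6 = 26, with n = 5.
Posterior ∝ λ^2e^(−2.1λ) · λ^26e^(−5λ) = λ^28e^(−7.1λ), i.e. Gamma(shape=29, rate=7.1).
The mode of a Gamma(a, b) with a ≥ 1 (shape–rate) is (a−1)/b = 28/7.1 ≈ 3.94.

λ̂_MAP = 3.94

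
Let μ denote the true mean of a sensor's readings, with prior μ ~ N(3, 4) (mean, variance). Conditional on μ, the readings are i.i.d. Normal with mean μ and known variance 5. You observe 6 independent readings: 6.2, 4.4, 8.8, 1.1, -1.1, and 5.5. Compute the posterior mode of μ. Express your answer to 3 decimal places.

μ̂_MAP = 3.952

n = 6; x̄ = (6.2 + 4.4 + 8.8 + 1.1 + (-1.1) + 5.5)/6 = 24.9/6 = 4.15.
For a Normal prior and Normal likelihood with known variance, the posterior is Normal; its mode equals its mean, the precision-weighted average.
Prior precision 1/σ₀² = 1/4 = 0.25; data precision n/σ² = 6/5 = 1.2.
μ̂ = (0.25·3 + 1.2·4.15) / (0.25 + 1.2) = 5.73/1.45 = 573/145 ≈ 3.952.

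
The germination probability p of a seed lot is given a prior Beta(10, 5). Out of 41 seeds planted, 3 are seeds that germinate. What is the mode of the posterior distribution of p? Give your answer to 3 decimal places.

Prior: Beta(10, 5).
Data: 3 successes in 41 trials. The binomial likelihood contributes p^3(1−p)^38, so the posterior is Beta(10+3, 5+38) = Beta(13, 43).
For Beta(a, b) with a, b > 1 the mode is (a−1)/(a+b−2) = 12/54 ≈ 0.222.

p̂_MAP = 0.222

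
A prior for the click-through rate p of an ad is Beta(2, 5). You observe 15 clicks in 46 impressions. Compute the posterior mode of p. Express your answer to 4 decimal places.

p̂_MAP = 0.3137

Prior: Beta(2, 5).
Data: 15 successes in 46 trials. The binomial likelihood contributes p^15(1−p)^31, so the posterior is Beta(2+15, 5+31) = Beta(17, 36).
For Beta(a, b) with a, b > 1 the mode is (a−1)/(a+b−2) = 16/51 ≈ 0.3137.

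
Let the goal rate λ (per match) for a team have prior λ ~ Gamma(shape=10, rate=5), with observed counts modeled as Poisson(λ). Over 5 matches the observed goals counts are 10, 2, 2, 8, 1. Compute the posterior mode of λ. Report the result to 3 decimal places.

Σxᵢ = 10+2+2+8+1 = 23, with n = 5.
Posterior ∝ λ^9e^(−5λ) · λ^23e^(−5λ) = λ^32e^(−10λ), i.e. Gamma(shape=33, rate=10).
The mode of a Gamma(a, b) with a ≥ 1 (shape–rate) is (a−1)/b = 32/10 ≈ 3.200.

λ̂_MAP = 3.200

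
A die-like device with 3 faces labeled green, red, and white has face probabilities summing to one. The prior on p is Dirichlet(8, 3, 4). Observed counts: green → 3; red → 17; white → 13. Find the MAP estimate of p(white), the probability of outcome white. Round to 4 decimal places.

The posterior is Dirichlet(αᵢ + nᵢ) = Dirichlet(11, 20, 17).
For a Dirichlet(a₁,…,a_K) with all aᵢ > 1, the mode has j-th component (aⱼ − 1)/(Σaᵢ − K).
Here Σaᵢ = 48 and K = 3, so p(white) = (17 − 1)/(48 − 3) = 16/45 ≈ 0.3556.

MAP estimate of p(white) = 0.3556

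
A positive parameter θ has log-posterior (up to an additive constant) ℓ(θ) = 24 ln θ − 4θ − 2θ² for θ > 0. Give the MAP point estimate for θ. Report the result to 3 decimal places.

ℓ'(θ) = 24/θ − 4 − 4θ. Setting this to zero and multiplying by θ: 4θ² + 4θ − 24 = 0.
θ = (−4 + √(4² + 4·4·24)) / (2·4) = (−4 + √400) / 8 = (−4 + 20)/8 = 2.
ℓ''(θ) = −24/θ² − 4 < 0, confirming a maximum.

θ̂_MAP = 2.000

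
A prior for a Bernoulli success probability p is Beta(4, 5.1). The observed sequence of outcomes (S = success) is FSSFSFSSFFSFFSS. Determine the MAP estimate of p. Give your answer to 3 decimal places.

Prior: Beta(4, 5.1).
Data: 8 successes in 15 trials (from the sequence). The binomial likelihood contributes p^8(1−p)^7, so the posterior is Beta(4+8, 5.1+7) = Beta(12, 12.1).
For Beta(a, b) with a, b > 1 the mode is (a−1)/(a+b−2) = 11/22.1 ≈ 0.498.

p̂_MAP = 0.498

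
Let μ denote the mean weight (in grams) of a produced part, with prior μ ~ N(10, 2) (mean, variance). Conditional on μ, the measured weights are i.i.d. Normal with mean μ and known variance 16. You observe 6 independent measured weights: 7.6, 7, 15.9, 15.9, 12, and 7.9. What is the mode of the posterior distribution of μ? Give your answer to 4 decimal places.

μ̂_MAP = 10.4500

n = 6; x̄ = (7.6 + 7 + 15.9 + 15.9 + 12 + 7.9)/6 = 66.3/6 = 11.05.
For a Normal prior and Normal likelihood with known variance, the posterior is Normal; its mode equals its mean, the precision-weighted average.
Prior precision 1/σ₀² = 1/2 = 0.5; data precision n/σ² = 6/16 = 0.375.
μ̂ = (0.5·10 + 0.375·11.05) / (0.5 + 0.375) = 9.14375/0.875 = 10.4500.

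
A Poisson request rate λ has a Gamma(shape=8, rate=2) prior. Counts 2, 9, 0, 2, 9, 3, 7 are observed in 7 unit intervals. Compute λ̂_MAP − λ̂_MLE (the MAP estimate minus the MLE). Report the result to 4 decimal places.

Σxᵢ = 32. Posterior is Gamma(40, 9); MAP = (40−1)/9 = 39/9 ≈ 4.33333.
MLE = x̄ = 32/7 ≈ 4.57143.
Difference = 39/9 − 32/7 = -5/21 ≈ -0.2381.

MAP − MLE = -0.2381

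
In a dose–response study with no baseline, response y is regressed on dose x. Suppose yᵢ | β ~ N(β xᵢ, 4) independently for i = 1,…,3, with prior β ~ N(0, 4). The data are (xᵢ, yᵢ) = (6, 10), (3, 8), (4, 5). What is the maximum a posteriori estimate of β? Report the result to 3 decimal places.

log p(β | y) = −Σ(yᵢ − βxᵢ)²/(2·4) − β²/(2·4) + const.
Setting the derivative to zero: Σxᵢ(yᵢ − βxᵢ)/4 − β/4 = 0, so β = Σxᵢyᵢ / (Σxᵢ² + σ²/τ²).
Σxᵢyᵢ = 6·10 + 3·8 + 4·5 = 104; Σxᵢ² = 61; σ²/τ² = 1.
β̂_MAP = 104 / (61 + 1) = 104/62 ≈ 1.677.

β̂_MAP = 1.677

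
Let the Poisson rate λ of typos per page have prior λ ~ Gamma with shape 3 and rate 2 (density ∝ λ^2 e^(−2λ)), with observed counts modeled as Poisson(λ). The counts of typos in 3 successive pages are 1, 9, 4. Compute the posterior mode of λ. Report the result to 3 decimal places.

Σxᵢ = 1+9+4 = 14, with n = 3.
Posterior ∝ λ^2e^(−2λ) · λ^14e^(−3λ) = λ^16e^(−5λ), i.e. Gamma(shape=17, rate=5).
The mode of a Gamma(a, b) with a ≥ 1 (shape–rate) is (a−1)/b = 16/5 ≈ 3.200.

λ̂_MAP = 3.200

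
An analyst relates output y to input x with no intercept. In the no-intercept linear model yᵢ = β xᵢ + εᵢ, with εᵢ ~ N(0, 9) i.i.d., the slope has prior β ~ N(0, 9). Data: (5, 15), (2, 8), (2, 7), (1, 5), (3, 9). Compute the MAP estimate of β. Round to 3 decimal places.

log p(β | y) = −Σ(yᵢ − βxᵢ)²/(2·9) − β²/(2·9) + const.
Setting the derivative to zero: Σxᵢ(yᵢ − βxᵢ)/9 − β/9 = 0, so β = Σxᵢyᵢ / (Σxᵢ² + σ²/τ²).
Σxᵢyᵢ = 5·15 + 2·8 + 2·7 + 1·5 + 3·9 = 137; Σxᵢ² = 43; σ²/τ² = 1.
β̂_MAP = 137 / (43 + 1) = 137/44 ≈ 3.114.

β̂_MAP = 3.114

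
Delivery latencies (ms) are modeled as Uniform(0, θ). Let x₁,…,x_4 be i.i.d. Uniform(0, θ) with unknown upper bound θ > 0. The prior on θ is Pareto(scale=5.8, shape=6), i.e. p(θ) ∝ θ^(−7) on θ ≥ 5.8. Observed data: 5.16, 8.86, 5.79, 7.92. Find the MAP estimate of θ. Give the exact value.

θ̂_MAP = 8.86

The Uniform(0, θ) likelihood is θ^(−n) for θ ≥ max(xᵢ), zero otherwise. Here max(xᵢ) = 8.86.
Posterior ∝ θ^(−7) · θ^(−4) = θ^(−11) on θ ≥ max(5.8, 8.86) = 8.86.
This density is strictly decreasing in θ, so the posterior mode lies at the lower boundary of the support.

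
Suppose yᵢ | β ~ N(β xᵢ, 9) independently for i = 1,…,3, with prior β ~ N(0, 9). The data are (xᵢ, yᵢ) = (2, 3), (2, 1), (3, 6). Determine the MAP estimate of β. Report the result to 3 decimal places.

log p(β | y) = −Σ(yᵢ − βxᵢ)²/(2·9) − β²/(2·9) + const.
Setting the derivative to zero: Σxᵢ(yᵢ − βxᵢ)/9 − β/9 = 0, so β = Σxᵢyᵢ / (Σxᵢ² + σ²/τ²).
Σxᵢyᵢ = 2·3 + 2·1 + 3·6 = 26; Σxᵢ² = 17; σ²/τ² = 1.
β̂_MAP = 26 / (17 + 1) = 26/18 ≈ 1.444.

β̂_MAP = 1.444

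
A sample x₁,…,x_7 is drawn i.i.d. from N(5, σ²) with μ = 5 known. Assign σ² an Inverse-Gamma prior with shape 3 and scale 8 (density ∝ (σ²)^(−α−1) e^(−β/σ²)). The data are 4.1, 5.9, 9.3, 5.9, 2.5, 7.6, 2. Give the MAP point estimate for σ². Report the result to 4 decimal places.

σ̂²_MAP = 3.9287

Sum of squared deviations about the known mean: SS = (4.1−5)² + (5.9−5)² + (9.3−5)² + (5.9−5)² + (2.5−5)² + (7.6−5)² + (2−5)² = 42.93.
The Normal likelihood contributes (σ²)^(−n/2) exp(−SS/(2σ²)), so the posterior is Inverse-Gamma(α + n/2, β + SS/2) = Inverse-Gamma(6.5, 29.465).
The mode of Inverse-Gamma(a, b) is b/(a+1) = 29.465/7.5 ≈ 3.9287.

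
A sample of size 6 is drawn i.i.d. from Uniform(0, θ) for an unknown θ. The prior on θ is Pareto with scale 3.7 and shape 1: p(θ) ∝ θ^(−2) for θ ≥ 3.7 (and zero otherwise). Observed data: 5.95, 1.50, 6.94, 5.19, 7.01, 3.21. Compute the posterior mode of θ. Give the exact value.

θ̂_MAP = 7.01

The Uniform(0, θ) likelihood is θ^(−n) for θ ≥ max(xᵢ), zero otherwise. Here max(xᵢ) = 7.01.
Posterior ∝ θ^(−2) · θ^(−6) = θ^(−8) on θ ≥ max(3.7, 7.01) = 7.01.
This density is strictly decreasing in θ, so the posterior mode lies at the lower boundary of the support.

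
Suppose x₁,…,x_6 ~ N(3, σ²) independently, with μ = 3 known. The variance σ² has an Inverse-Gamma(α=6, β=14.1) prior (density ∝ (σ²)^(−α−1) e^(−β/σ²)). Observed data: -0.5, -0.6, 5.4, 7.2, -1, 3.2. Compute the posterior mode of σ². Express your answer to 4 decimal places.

Sum of squared deviations about the known mean: SS = (-0.5−3)² + (-0.6−3)² + (5.4−3)² + (7.2−3)² + (-1−3)² + (3.2−3)² = 64.65.
The Normal likelihood contributes (σ²)^(−n/2) exp(−SS/(2σ²)), so the posterior is Inverse-Gamma(α + n/2, β + SS/2) = Inverse-Gamma(9, 46.425).
The mode of Inverse-Gamma(a, b) is b/(a+1) = 46.425/10 ≈ 4.6425.

σ̂²_MAP = 4.6425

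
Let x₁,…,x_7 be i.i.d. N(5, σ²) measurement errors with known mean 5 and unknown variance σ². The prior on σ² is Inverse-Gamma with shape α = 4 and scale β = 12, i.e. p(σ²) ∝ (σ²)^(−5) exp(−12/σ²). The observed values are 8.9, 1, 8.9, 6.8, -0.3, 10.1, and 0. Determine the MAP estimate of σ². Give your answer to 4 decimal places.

σ̂²_MAP = 8.9859

Sum of squared deviations about the known mean: SS = (8.9−5)² + (1−5)² + (8.9−5)² + (6.8−5)² + (-0.3−5)² + (10.1−5)² + (0−5)² = 128.76.
The Normal likelihood contributes (σ²)^(−n/2) exp(−SS/(2σ²)), so the posterior is Inverse-Gamma(α + n/2, β + SS/2) = Inverse-Gamma(7.5, 76.38).
The mode of Inverse-Gamma(a, b) is b/(a+1) = 76.38/8.5 ≈ 8.9859.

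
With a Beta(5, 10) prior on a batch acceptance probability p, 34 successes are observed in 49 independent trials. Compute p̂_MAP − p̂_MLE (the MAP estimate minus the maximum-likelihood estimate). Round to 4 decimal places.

MAP − MLE = -0.0810

Posterior is Beta(39, 25); MAP = (39−1)/(64−2) = 38/62 ≈ 0.61290.
MLE ignores the prior: p̂_MLE = k/n = 34/49 ≈ 0.69388.
Difference = 38/62 − 34/49 = -123/1519 ≈ -0.0810.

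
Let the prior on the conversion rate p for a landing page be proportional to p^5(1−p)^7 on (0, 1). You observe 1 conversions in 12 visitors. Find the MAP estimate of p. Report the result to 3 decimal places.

p̂_MAP = 0.250

The prior density ∝ p^5(1−p)^7 is the kernel of Beta(6, 8).
Data: 1 success in 12 trials. The binomial likelihood contributes p(1−p)^11, so the posterior is Beta(6+1, 8+11) = Beta(7, 19).
For Beta(a, b) with a, b > 1 the mode is (a−1)/(a+b−2) = 6/24 ≈ 0.250.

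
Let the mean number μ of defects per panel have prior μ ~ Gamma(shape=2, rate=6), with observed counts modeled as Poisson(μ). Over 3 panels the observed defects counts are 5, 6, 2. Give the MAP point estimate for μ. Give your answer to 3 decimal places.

Σxᵢ = 5+6+2 = 13, with n = 3.
Posterior ∝ μe^(−6μ) · μ^13e^(−3μ) = μ^14e^(−9μ), i.e. Gamma(shape=15, rate=9).
The mode of a Gamma(a, b) with a ≥ 1 (shape–rate) is (a−1)/b = 14/9 ≈ 1.556.

μ̂_MAP = 1.556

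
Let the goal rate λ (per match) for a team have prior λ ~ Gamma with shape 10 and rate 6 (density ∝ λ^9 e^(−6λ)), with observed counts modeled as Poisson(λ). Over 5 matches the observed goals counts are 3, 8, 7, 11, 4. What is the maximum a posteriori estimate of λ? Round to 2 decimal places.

λ̂_MAP = 3.82

Σxᵢ = 3+8+7+11+4 = 33, with n = 5.
Posterior ∝ λ^9e^(−6λ) · λ^33e^(−5λ) = λ^42e^(−11λ), i.e. Gamma(shape=43, rate=11).
The mode of a Gamma(a, b) with a ≥ 1 (shape–rate) is (a−1)/b = 42/11 ≈ 3.82.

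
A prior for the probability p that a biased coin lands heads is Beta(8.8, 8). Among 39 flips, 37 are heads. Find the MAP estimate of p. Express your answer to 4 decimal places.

p̂_MAP = 0.8327

Prior: Beta(8.8, 8).
Data: 37 successes in 39 trials. The binomial likelihood contributes p^37(1−p)^2, so the posterior is Beta(8.8+37, 8+2) = Beta(45.8, 10).
For Beta(a, b) with a, b > 1 the mode is (a−1)/(a+b−2) = 44.8/53.8 ≈ 0.8327.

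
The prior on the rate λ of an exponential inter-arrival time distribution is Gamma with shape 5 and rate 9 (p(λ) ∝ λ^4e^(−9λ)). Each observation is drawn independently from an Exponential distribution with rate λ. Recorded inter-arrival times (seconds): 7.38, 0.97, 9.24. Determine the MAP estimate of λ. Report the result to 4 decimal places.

The Exponential(rate=λ) likelihood is ∝ λ^n e^(−λΣtᵢ). Here n = 3 and Σtᵢ = 7.38 + 0.97 + 9.24 = 17.59.
Posterior ∝ λ^4e^(−9λ) · λ^3e^(−17.59λ) = λ^7e^(−26.59λ), i.e. Gamma(8, 26.59).
Mode = (a−1)/b = 7/26.59 ≈ 0.2633.

λ̂_MAP = 0.2633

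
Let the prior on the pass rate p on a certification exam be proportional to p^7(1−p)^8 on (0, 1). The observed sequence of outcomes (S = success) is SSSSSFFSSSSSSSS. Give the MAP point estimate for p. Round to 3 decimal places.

The prior density ∝ p^7(1−p)^8 is the kernel of Beta(8, 9).
Data: 13 successes in 15 trials (from the sequence). The binomial likelihood contributes p^13(1−p)^2, so the posterior is Beta(8+13, 9+2) = Beta(21, 11).
For Beta(a, b) with a, b > 1 the mode is (a−1)/(a+b−2) = 20/30 ≈ 0.667.

p̂_MAP = 0.667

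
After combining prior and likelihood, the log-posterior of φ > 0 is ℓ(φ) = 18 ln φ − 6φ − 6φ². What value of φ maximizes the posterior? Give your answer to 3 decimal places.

ℓ'(φ) = 18/φ − 6 − 12φ. Setting this to zero and multiplying by φ: 12φ² + 6φ − 18 = 0.
φ = (−6 + √(6² + 4·12·18)) / (2·12) = (−6 + √900) / 24 = (−6 + 30)/24 = 1.
ℓ''(φ) = −18/φ² − 12 < 0, confirming a maximum.

φ̂_MAP = 1.000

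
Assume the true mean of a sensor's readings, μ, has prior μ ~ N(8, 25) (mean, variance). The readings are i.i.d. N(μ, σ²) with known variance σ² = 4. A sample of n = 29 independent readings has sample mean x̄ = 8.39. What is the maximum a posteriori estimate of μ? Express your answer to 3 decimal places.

n = 29, x̄ = 8.39.
For a Normal prior and Normal likelihood with known variance, the posterior is Normal; its mode equals its mean, the precision-weighted average.
Prior precision 1/σ₀² = 1/25 = 0.04; data precision n/σ² = 29/4 = 7.25.
μ̂ = (0.04·8 + 7.25·8.39) / (0.04 + 7.25) = 61.1475/7.29 = 8153/972 ≈ 8.388.

μ̂_MAP = 8.388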